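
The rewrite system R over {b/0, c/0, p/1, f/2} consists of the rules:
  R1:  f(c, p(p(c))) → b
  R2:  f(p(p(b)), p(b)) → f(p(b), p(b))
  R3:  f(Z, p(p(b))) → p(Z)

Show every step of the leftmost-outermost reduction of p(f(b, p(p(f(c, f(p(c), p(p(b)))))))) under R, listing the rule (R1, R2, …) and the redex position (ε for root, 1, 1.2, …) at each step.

1. p(f(b, p(p(f(c, f(p(c), p(p(b))))))))  →  p(f(b, p(p(f(c, p(p(c)))))))   [R3 at 1.2.1.1.2]
2. p(f(b, p(p(f(c, p(p(c)))))))  →  p(f(b, p(p(b))))   [R1 at 1.2.1.1]
3. p(f(b, p(p(b))))  →  p(p(b))   [R3 at 1]

p(p(b))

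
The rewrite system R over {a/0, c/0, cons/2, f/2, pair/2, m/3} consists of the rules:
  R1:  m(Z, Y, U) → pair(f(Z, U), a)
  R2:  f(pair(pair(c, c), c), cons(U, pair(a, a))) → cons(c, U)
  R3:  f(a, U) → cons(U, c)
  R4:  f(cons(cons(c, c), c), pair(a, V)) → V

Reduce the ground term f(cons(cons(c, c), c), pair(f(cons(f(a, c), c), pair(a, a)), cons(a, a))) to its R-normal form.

1. f(cons(cons(c, c), c), pair(f(cons(f(a, c), c), pair(a, a)), cons(a, a)))  →  f(cons(cons(c, c), c), pair(f(cons(cons(c, c), c), pair(a, a)), cons(a, a)))   [R3 at 2.1.1.1]
2. f(cons(cons(c, c), c), pair(f(cons(cons(c, c), c), pair(a, a)), cons(a, a)))  →  f(cons(cons(c, c), c), pair(a, cons(a, a)))   [R4 at 2.1]
3. f(cons(cons(c, c), c), pair(a, cons(a, a)))  →  cons(a, a)   [R4 at ε]

cons(a, a)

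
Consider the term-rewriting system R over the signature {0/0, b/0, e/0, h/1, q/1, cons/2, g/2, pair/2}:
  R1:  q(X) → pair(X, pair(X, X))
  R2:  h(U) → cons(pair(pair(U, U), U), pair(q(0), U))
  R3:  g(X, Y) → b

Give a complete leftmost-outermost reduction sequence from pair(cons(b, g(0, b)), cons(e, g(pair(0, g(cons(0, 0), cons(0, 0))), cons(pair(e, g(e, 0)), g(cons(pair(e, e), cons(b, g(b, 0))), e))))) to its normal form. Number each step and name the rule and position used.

pair(cons(b, b), cons(e, b))

1. pair(cons(b, g(0, b)), cons(e, g(pair(0, g(cons(0, 0), cons(0, 0))), cons(pair(e, g(e, 0)), g(cons(pair(e, e), cons(b, g(b, 0))), e)))))  →  pair(cons(b, b), cons(e, g(pair(0, g(cons(0, 0), cons(0, 0))), cons(pair(e, g(e, 0)), g(cons(pair(e, e), cons(b, g(b, 0))), e)))))   [R3 at 1.2]
2. pair(cons(b, b), cons(e, g(pair(0, g(cons(0, 0), cons(0, 0))), cons(pair(e, g(e, 0)), g(cons(pair(e, e), cons(b, g(b, 0))), e)))))  →  pair(cons(b, b), cons(e, b))   [R3 at 2.2]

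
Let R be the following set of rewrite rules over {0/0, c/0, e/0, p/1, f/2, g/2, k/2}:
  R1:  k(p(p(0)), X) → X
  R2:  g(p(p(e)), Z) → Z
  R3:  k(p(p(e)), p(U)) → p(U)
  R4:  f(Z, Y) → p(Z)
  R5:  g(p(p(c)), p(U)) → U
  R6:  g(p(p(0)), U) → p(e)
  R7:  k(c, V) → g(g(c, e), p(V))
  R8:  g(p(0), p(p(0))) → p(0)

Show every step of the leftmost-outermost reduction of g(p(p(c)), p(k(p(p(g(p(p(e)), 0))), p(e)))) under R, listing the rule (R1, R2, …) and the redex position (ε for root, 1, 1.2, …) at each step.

p(e)

1. g(p(p(c)), p(k(p(p(g(p(p(e)), 0))), p(e))))  →  k(p(p(g(p(p(e)), 0))), p(e))   [R5 at ε]
2. k(p(p(g(p(p(e)), 0))), p(e))  →  k(p(p(0)), p(e))   [R2 at 1.1.1]
3. k(p(p(0)), p(e))  →  p(e)   [R1 at ε]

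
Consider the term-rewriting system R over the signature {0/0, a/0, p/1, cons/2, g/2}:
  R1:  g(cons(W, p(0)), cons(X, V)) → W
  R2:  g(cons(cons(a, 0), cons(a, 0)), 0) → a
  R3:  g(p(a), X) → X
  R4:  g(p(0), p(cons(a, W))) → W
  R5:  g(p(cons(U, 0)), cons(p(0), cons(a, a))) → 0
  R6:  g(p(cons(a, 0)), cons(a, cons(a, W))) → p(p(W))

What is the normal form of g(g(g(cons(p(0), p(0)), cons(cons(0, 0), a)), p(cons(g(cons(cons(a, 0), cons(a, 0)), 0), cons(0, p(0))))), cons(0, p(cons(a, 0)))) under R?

1. g(g(g(cons(p(0), p(0)), cons(cons(0, 0), a)), p(cons(g(cons(cons(a, 0), cons(a, 0)), 0), cons(0, p(0))))), cons(0, p(cons(a, 0))))  →  g(g(p(0), p(cons(g(cons(cons(a, 0), cons(a, 0)), 0), cons(0, p(0))))), cons(0, p(cons(a, 0))))   [R1 at 1.1]
2. g(g(p(0), p(cons(g(cons(cons(a, 0), cons(a, 0)), 0), cons(0, p(0))))), cons(0, p(cons(a, 0))))  →  g(g(p(0), p(cons(a, cons(0, p(0))))), cons(0, p(cons(a, 0))))   [R2 at 1.2.1.1]
3. g(g(p(0), p(cons(a, cons(0, p(0))))), cons(0, p(cons(a, 0))))  →  g(cons(0, p(0)), cons(0, p(cons(a, 0))))   [R4 at 1]
4. g(cons(0, p(0)), cons(0, p(cons(a, 0))))  →  0   [R1 at ε]

0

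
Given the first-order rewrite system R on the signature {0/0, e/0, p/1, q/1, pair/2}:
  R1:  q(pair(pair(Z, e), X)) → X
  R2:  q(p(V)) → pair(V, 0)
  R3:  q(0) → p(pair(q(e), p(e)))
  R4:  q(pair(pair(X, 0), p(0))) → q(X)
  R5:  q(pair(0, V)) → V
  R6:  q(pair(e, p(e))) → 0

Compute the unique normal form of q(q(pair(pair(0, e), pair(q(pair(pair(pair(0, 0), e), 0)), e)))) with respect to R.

e

1. q(q(pair(pair(0, e), pair(q(pair(pair(pair(0, 0), e), 0)), e))))  →  q(pair(q(pair(pair(pair(0, 0), e), 0)), e))   [R1 at 1]
2. q(pair(q(pair(pair(pair(0, 0), e), 0)), e))  →  q(pair(0, e))   [R1 at 1.1]
3. q(pair(0, e))  →  e   [R5 at ε]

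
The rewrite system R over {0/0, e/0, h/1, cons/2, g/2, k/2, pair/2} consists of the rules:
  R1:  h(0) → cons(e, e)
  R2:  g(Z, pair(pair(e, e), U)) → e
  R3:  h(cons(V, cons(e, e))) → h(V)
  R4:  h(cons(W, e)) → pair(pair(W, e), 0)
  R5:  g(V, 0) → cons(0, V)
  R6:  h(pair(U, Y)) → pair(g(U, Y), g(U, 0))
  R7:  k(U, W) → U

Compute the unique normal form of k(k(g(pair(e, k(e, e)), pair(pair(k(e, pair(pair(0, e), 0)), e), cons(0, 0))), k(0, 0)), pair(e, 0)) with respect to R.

1. k(k(g(pair(e, k(e, e)), pair(pair(k(e, pair(pair(0, e), 0)), e), cons(0, 0))), k(0, 0)), pair(e, 0))  →  k(g(pair(e, k(e, e)), pair(pair(k(e, pair(pair(0, e), 0)), e), cons(0, 0))), k(0, 0))   [R7 at ε]
2. k(g(pair(e, k(e, e)), pair(pair(k(e, pair(pair(0, e), 0)), e), cons(0, 0))), k(0, 0))  →  g(pair(e, k(e, e)), pair(pair(k(e, pair(pair(0, e), 0)), e), cons(0, 0)))   [R7 at ε]
3. g(pair(e, k(e, e)), pair(pair(k(e, pair(pair(0, e), 0)), e), cons(0, 0)))  →  g(pair(e, e), pair(pair(k(e, pair(pair(0, e), 0)), e), cons(0, 0)))   [R7 at 1.2]
4. g(pair(e, e), pair(pair(k(e, pair(pair(0, e), 0)), e), cons(0, 0)))  →  g(pair(e, e), pair(pair(e, e), cons(0, 0)))   [R7 at 2.1.1]
5. g(pair(e, e), pair(pair(e, e), cons(0, 0)))  →  e   [R2 at ε]

e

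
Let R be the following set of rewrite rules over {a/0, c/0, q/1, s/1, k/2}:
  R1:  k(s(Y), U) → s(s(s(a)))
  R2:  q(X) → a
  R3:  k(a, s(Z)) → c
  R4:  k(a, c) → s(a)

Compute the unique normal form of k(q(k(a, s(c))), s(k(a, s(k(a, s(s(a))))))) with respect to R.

c

1. k(q(k(a, s(c))), s(k(a, s(k(a, s(s(a)))))))  →  k(a, s(k(a, s(k(a, s(s(a)))))))   [R2 at 1]
2. k(a, s(k(a, s(k(a, s(s(a)))))))  →  c   [R3 at ε]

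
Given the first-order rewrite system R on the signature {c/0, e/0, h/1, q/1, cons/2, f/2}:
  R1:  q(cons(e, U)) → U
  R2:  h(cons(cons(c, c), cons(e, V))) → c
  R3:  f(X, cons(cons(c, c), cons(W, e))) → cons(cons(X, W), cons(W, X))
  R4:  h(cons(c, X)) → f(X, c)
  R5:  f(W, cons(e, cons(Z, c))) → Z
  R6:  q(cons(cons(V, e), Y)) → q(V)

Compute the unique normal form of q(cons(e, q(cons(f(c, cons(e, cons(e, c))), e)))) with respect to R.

1. q(cons(e, q(cons(f(c, cons(e, cons(e, c))), e))))  →  q(cons(f(c, cons(e, cons(e, c))), e))   [R1 at ε]
2. q(cons(f(c, cons(e, cons(e, c))), e))  →  q(cons(e, e))   [R5 at 1.1]
3. q(cons(e, e))  →  e   [R1 at ε]

e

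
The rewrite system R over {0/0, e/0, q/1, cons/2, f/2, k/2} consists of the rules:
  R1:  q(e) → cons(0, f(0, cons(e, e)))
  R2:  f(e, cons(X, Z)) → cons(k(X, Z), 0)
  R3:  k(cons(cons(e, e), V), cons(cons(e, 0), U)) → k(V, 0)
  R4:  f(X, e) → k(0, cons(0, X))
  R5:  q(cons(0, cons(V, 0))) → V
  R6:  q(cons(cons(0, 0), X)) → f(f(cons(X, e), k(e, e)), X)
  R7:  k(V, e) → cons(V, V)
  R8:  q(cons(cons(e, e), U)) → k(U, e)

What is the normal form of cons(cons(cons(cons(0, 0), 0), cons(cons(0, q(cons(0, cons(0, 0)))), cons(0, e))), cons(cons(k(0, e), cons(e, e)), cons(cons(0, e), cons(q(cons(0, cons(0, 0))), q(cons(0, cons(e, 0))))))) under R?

cons(cons(cons(cons(0, 0), 0), cons(cons(0, 0), cons(0, e))), cons(cons(cons(0, 0), cons(e, e)), cons(cons(0, e), cons(0, e))))

1. cons(cons(cons(cons(0, 0), 0), cons(cons(0, q(cons(0, cons(0, 0)))), cons(0, e))), cons(cons(k(0, e), cons(e, e)), cons(cons(0, e), cons(q(cons(0, cons(0, 0))), q(cons(0, cons(e, 0)))))))  →  cons(cons(cons(cons(0, 0), 0), cons(cons(0, 0), cons(0, e))), cons(cons(k(0, e), cons(e, e)), cons(cons(0, e), cons(q(cons(0, cons(0, 0))), q(cons(0, cons(e, 0)))))))   [R5 at 1.2.1.2]
2. cons(cons(cons(cons(0, 0), 0), cons(cons(0, 0), cons(0, e))), cons(cons(k(0, e), cons(e, e)), cons(cons(0, e), cons(q(cons(0, cons(0, 0))), q(cons(0, cons(e, 0)))))))  →  cons(cons(cons(cons(0, 0), 0), cons(cons(0, 0), cons(0, e))), cons(cons(cons(0, 0), cons(e, e)), cons(cons(0, e), cons(q(cons(0, cons(0, 0))), q(cons(0, cons(e, 0)))))))   [R7 at 2.1.1]
3. cons(cons(cons(cons(0, 0), 0), cons(cons(0, 0), cons(0, e))), cons(cons(cons(0, 0), cons(e, e)), cons(cons(0, e), cons(q(cons(0, cons(0, 0))), q(cons(0, cons(e, 0)))))))  →  cons(cons(cons(cons(0, 0), 0), cons(cons(0, 0), cons(0, e))), cons(cons(cons(0, 0), cons(e, e)), cons(cons(0, e), cons(0, q(cons(0, cons(e, 0)))))))   [R5 at 2.2.2.1]
4. cons(cons(cons(cons(0, 0), 0), cons(cons(0, 0), cons(0, e))), cons(cons(cons(0, 0), cons(e, e)), cons(cons(0, e), cons(0, q(cons(0, cons(e, 0)))))))  →  cons(cons(cons(cons(0, 0), 0), cons(cons(0, 0), cons(0, e))), cons(cons(cons(0, 0), cons(e, e)), cons(cons(0, e), cons(0, e))))   [R5 at 2.2.2.2]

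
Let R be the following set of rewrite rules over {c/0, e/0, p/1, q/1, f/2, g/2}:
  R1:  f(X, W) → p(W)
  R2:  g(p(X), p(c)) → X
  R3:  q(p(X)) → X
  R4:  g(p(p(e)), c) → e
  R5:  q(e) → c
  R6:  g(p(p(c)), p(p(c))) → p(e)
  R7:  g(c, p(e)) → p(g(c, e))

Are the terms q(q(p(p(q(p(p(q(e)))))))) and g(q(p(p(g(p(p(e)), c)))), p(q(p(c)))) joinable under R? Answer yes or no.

no — NF(t₁) = p(c), NF(t₂) = e

Reduce t₁ = q(q(p(p(q(p(p(q(e)))))))):
1. q(q(p(p(q(p(p(q(e))))))))  →  q(p(q(p(p(q(e))))))   [R3 at 1]
2. q(p(q(p(p(q(e))))))  →  q(p(p(q(e))))   [R3 at ε]
3. q(p(p(q(e))))  →  p(q(e))   [R3 at ε]
4. p(q(e))  →  p(c)   [R5 at 1]

Reduce t₂ = g(q(p(p(g(p(p(e)), c)))), p(q(p(c)))):
1. g(q(p(p(g(p(p(e)), c)))), p(q(p(c))))  →  g(p(g(p(p(e)), c)), p(q(p(c))))   [R3 at 1]
2. g(p(g(p(p(e)), c)), p(q(p(c))))  →  g(p(e), p(q(p(c))))   [R4 at 1.1]
3. g(p(e), p(q(p(c))))  →  g(p(e), p(c))   [R3 at 2.1]
4. g(p(e), p(c))  →  e   [R2 at ε]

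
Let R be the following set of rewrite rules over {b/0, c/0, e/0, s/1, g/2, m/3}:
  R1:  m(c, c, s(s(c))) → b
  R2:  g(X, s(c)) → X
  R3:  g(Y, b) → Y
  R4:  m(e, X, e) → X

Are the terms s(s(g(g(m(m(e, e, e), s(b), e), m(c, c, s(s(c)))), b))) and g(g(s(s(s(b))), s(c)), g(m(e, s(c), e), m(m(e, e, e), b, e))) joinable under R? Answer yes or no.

yes — NF(t₁) = s(s(s(b))), NF(t₂) = s(s(s(b)))

Reduce t₁ = s(s(g(g(m(m(e, e, e), s(b), e), m(c, c, s(s(c)))), b))):
1. s(s(g(g(m(m(e, e, e), s(b), e), m(c, c, s(s(c)))), b)))  →  s(s(g(m(m(e, e, e), s(b), e), m(c, c, s(s(c))))))   [R3 at 1.1]
2. s(s(g(m(m(e, e, e), s(b), e), m(c, c, s(s(c))))))  →  s(s(g(m(e, s(b), e), m(c, c, s(s(c))))))   [R4 at 1.1.1.1]
3. s(s(g(m(e, s(b), e), m(c, c, s(s(c))))))  →  s(s(g(s(b), m(c, c, s(s(c))))))   [R4 at 1.1.1]
4. s(s(g(s(b), m(c, c, s(s(c))))))  →  s(s(g(s(b), b)))   [R1 at 1.1.2]
5. s(s(g(s(b), b)))  →  s(s(s(b)))   [R3 at 1.1]

Reduce t₂ = g(g(s(s(s(b))), s(c)), g(m(e, s(c), e), m(m(e, e, e), b, e))):
1. g(g(s(s(s(b))), s(c)), g(m(e, s(c), e), m(m(e, e, e), b, e)))  →  g(s(s(s(b))), g(m(e, s(c), e), m(m(e, e, e), b, e)))   [R2 at 1]
2. g(s(s(s(b))), g(m(e, s(c), e), m(m(e, e, e), b, e)))  →  g(s(s(s(b))), g(s(c), m(m(e, e, e), b, e)))   [R4 at 2.1]
3. g(s(s(s(b))), g(s(c), m(m(e, e, e), b, e)))  →  g(s(s(s(b))), g(s(c), m(e, b, e)))   [R4 at 2.2.1]
4. g(s(s(s(b))), g(s(c), m(e, b, e)))  →  g(s(s(s(b))), g(s(c), b))   [R4 at 2.2]
5. g(s(s(s(b))), g(s(c), b))  →  g(s(s(s(b))), s(c))   [R3 at 2]
6. g(s(s(s(b))), s(c))  →  s(s(s(b)))   [R2 at ε]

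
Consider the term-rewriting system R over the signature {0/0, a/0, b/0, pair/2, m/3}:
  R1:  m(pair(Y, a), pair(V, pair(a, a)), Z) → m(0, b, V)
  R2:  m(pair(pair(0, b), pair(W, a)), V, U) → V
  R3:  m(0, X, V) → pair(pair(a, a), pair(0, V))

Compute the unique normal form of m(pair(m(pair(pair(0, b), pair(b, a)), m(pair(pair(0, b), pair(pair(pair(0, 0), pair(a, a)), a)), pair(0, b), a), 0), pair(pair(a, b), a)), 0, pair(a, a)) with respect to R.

0

1. m(pair(m(pair(pair(0, b), pair(b, a)), m(pair(pair(0, b), pair(pair(pair(0, 0), pair(a, a)), a)), pair(0, b), a), 0), pair(pair(a, b), a)), 0, pair(a, a))  →  m(pair(m(pair(pair(0, b), pair(pair(pair(0, 0), pair(a, a)), a)), pair(0, b), a), pair(pair(a, b), a)), 0, pair(a, a))   [R2 at 1.1]
2. m(pair(m(pair(pair(0, b), pair(pair(pair(0, 0), pair(a, a)), a)), pair(0, b), a), pair(pair(a, b), a)), 0, pair(a, a))  →  m(pair(pair(0, b), pair(pair(a, b), a)), 0, pair(a, a))   [R2 at 1.1]
3. m(pair(pair(0, b), pair(pair(a, b), a)), 0, pair(a, a))  →  0   [R2 at ε]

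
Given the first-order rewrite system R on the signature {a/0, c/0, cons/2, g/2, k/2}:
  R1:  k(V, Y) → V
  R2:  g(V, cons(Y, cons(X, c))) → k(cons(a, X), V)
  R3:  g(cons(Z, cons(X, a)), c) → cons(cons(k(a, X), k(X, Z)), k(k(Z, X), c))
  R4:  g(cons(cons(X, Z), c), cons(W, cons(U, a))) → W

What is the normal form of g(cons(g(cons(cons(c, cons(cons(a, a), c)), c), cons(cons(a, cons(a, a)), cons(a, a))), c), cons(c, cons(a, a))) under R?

1. g(cons(g(cons(cons(c, cons(cons(a, a), c)), c), cons(cons(a, cons(a, a)), cons(a, a))), c), cons(c, cons(a, a)))  →  g(cons(cons(a, cons(a, a)), c), cons(c, cons(a, a)))   [R4 at 1.1]
2. g(cons(cons(a, cons(a, a)), c), cons(c, cons(a, a)))  →  c   [R4 at ε]

c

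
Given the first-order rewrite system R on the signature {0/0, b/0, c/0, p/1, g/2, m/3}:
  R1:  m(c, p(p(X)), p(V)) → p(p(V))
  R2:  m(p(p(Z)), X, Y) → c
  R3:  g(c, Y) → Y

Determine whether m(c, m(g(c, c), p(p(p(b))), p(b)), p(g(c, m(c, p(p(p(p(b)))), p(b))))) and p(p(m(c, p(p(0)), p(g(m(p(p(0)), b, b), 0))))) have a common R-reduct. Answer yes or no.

Reduce t₁ = m(c, m(g(c, c), p(p(p(b))), p(b)), p(g(c, m(c, p(p(p(p(b)))), p(b))))):
1. m(c, m(g(c, c), p(p(p(b))), p(b)), p(g(c, m(c, p(p(p(p(b)))), p(b)))))  →  m(c, m(c, p(p(p(b))), p(b)), p(g(c, m(c, p(p(p(p(b)))), p(b)))))   [R3 at 2.1]
2. m(c, m(c, p(p(p(b))), p(b)), p(g(c, m(c, p(p(p(p(b)))), p(b)))))  →  m(c, p(p(b)), p(g(c, m(c, p(p(p(p(b)))), p(b)))))   [R1 at 2]
3. m(c, p(p(b)), p(g(c, m(c, p(p(p(p(b)))), p(b)))))  →  p(p(g(c, m(c, p(p(p(p(b)))), p(b)))))   [R1 at ε]
4. p(p(g(c, m(c, p(p(p(p(b)))), p(b)))))  →  p(p(m(c, p(p(p(p(b)))), p(b))))   [R3 at 1.1]
5. p(p(m(c, p(p(p(p(b)))), p(b))))  →  p(p(p(p(b))))   [R1 at 1.1]

Reduce t₂ = p(p(m(c, p(p(0)), p(g(m(p(p(0)), b, b), 0))))):
1. p(p(m(c, p(p(0)), p(g(m(p(p(0)), b, b), 0)))))  →  p(p(p(p(g(m(p(p(0)), b, b), 0)))))   [R1 at 1.1]
2. p(p(p(p(g(m(p(p(0)), b, b), 0)))))  →  p(p(p(p(g(c, 0)))))   [R2 at 1.1.1.1.1]
3. p(p(p(p(g(c, 0)))))  →  p(p(p(p(0))))   [R3 at 1.1.1.1]

no — NF(t₁) = p(p(p(p(b)))), NF(t₂) = p(p(p(p(0))))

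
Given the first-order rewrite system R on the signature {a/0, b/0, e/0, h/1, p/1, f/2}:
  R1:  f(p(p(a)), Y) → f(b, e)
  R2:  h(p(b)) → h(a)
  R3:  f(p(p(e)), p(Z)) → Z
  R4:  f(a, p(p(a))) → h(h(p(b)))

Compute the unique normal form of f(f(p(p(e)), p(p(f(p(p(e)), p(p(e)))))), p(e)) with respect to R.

1. f(f(p(p(e)), p(p(f(p(p(e)), p(p(e)))))), p(e))  →  f(p(f(p(p(e)), p(p(e)))), p(e))   [R3 at 1]
2. f(p(f(p(p(e)), p(p(e)))), p(e))  →  f(p(p(e)), p(e))   [R3 at 1.1]
3. f(p(p(e)), p(e))  →  e   [R3 at ε]

e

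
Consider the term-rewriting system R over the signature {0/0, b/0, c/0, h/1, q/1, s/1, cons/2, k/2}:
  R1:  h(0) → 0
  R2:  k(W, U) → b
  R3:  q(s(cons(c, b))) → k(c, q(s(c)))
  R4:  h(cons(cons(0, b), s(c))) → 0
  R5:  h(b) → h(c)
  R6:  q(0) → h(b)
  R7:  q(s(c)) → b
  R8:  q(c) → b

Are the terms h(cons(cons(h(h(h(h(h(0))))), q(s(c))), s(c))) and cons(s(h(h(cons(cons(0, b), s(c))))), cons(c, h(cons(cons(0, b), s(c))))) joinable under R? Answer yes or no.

no — NF(t₁) = 0, NF(t₂) = cons(s(0), cons(c, 0))

Reduce t₁ = h(cons(cons(h(h(h(h(h(0))))), q(s(c))), s(c))):
1. h(cons(cons(h(h(h(h(h(0))))), q(s(c))), s(c)))  →  h(cons(cons(h(h(h(h(0)))), q(s(c))), s(c)))   [R1 at 1.1.1.1.1.1.1]
2. h(cons(cons(h(h(h(h(0)))), q(s(c))), s(c)))  →  h(cons(cons(h(h(h(0))), q(s(c))), s(c)))   [R1 at 1.1.1.1.1.1]
3. h(cons(cons(h(h(h(0))), q(s(c))), s(c)))  →  h(cons(cons(h(h(0)), q(s(c))), s(c)))   [R1 at 1.1.1.1.1]
4. h(cons(cons(h(h(0)), q(s(c))), s(c)))  →  h(cons(cons(h(0), q(s(c))), s(c)))   [R1 at 1.1.1.1]
5. h(cons(cons(h(0), q(s(c))), s(c)))  →  h(cons(cons(0, q(s(c))), s(c)))   [R1 at 1.1.1]
6. h(cons(cons(0, q(s(c))), s(c)))  →  h(cons(cons(0, b), s(c)))   [R7 at 1.1.2]
7. h(cons(cons(0, b), s(c)))  →  0   [R4 at ε]

Reduce t₂ = cons(s(h(h(cons(cons(0, b), s(c))))), cons(c, h(cons(cons(0, b), s(c))))):
1. cons(s(h(h(cons(cons(0, b), s(c))))), cons(c, h(cons(cons(0, b), s(c)))))  →  cons(s(h(0)), cons(c, h(cons(cons(0, b), s(c)))))   [R4 at 1.1.1]
2. cons(s(h(0)), cons(c, h(cons(cons(0, b), s(c)))))  →  cons(s(0), cons(c, h(cons(cons(0, b), s(c)))))   [R1 at 1.1]
3. cons(s(0), cons(c, h(cons(cons(0, b), s(c)))))  →  cons(s(0), cons(c, 0))   [R4 at 2.2]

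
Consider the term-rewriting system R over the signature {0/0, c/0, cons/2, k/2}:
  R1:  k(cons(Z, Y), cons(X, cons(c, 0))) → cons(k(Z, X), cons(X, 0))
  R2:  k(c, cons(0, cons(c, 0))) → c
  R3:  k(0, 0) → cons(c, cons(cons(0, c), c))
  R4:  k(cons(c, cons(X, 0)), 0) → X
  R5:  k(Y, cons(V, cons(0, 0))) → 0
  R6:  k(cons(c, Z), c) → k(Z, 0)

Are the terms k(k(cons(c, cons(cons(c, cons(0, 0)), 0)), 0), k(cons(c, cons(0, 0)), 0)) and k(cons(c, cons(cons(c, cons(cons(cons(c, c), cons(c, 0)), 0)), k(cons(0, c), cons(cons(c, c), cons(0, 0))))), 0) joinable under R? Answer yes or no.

Reduce t₁ = k(k(cons(c, cons(cons(c, cons(0, 0)), 0)), 0), k(cons(c, cons(0, 0)), 0)):
1. k(k(cons(c, cons(cons(c, cons(0, 0)), 0)), 0), k(cons(c, cons(0, 0)), 0))  →  k(cons(c, cons(0, 0)), k(cons(c, cons(0, 0)), 0))   [R4 at 1]
2. k(cons(c, cons(0, 0)), k(cons(c, cons(0, 0)), 0))  →  k(cons(c, cons(0, 0)), 0)   [R4 at 2]
3. k(cons(c, cons(0, 0)), 0)  →  0   [R4 at ε]

Reduce t₂ = k(cons(c, cons(cons(c, cons(cons(cons(c, c), cons(c, 0)), 0)), k(cons(0, c), cons(cons(c, c), cons(0, 0))))), 0):
1. k(cons(c, cons(cons(c, cons(cons(cons(c, c), cons(c, 0)), 0)), k(cons(0, c), cons(cons(c, c), cons(0, 0))))), 0)  →  k(cons(c, cons(cons(c, cons(cons(cons(c, c), cons(c, 0)), 0)), 0)), 0)   [R5 at 1.2.2]
2. k(cons(c, cons(cons(c, cons(cons(cons(c, c), cons(c, 0)), 0)), 0)), 0)  →  cons(c, cons(cons(cons(c, c), cons(c, 0)), 0))   [R4 at ε]

no — NF(t₁) = 0, NF(t₂) = cons(c, cons(cons(cons(c, c), cons(c, 0)), 0))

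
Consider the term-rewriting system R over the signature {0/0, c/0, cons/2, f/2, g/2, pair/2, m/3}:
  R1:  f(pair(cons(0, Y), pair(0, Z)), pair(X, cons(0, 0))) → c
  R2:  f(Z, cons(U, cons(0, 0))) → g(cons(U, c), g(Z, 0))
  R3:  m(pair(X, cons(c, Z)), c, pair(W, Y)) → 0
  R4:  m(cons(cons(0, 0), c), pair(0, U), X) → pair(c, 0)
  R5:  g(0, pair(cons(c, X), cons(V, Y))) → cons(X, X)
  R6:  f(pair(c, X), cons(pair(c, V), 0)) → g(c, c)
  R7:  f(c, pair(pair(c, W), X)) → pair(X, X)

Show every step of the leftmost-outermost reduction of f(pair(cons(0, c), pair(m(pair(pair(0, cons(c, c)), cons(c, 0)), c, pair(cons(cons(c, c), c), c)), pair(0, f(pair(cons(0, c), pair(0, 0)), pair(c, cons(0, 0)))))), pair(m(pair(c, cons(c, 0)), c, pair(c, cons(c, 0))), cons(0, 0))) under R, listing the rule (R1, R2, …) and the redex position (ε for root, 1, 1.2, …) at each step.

c

1. f(pair(cons(0, c), pair(m(pair(pair(0, cons(c, c)), cons(c, 0)), c, pair(cons(cons(c, c), c), c)), pair(0, f(pair(cons(0, c), pair(0, 0)), pair(c, cons(0, 0)))))), pair(m(pair(c, cons(c, 0)), c, pair(c, cons(c, 0))), cons(0, 0)))  →  f(pair(cons(0, c), pair(0, pair(0, f(pair(cons(0, c), pair(0, 0)), pair(c, cons(0, 0)))))), pair(m(pair(c, cons(c, 0)), c, pair(c, cons(c, 0))), cons(0, 0)))   [R3 at 1.2.1]
2. f(pair(cons(0, c), pair(0, pair(0, f(pair(cons(0, c), pair(0, 0)), pair(c, cons(0, 0)))))), pair(m(pair(c, cons(c, 0)), c, pair(c, cons(c, 0))), cons(0, 0)))  →  c   [R1 at ε]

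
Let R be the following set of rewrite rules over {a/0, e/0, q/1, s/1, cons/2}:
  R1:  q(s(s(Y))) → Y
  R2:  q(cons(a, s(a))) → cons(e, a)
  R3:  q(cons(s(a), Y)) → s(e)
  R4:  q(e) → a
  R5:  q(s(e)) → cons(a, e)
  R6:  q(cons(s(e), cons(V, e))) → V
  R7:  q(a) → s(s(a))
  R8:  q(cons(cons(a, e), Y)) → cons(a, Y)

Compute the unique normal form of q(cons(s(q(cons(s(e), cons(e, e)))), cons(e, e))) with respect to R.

e

1. q(cons(s(q(cons(s(e), cons(e, e)))), cons(e, e)))  →  q(cons(s(e), cons(e, e)))   [R6 at 1.1.1]
2. q(cons(s(e), cons(e, e)))  →  e   [R6 at ε]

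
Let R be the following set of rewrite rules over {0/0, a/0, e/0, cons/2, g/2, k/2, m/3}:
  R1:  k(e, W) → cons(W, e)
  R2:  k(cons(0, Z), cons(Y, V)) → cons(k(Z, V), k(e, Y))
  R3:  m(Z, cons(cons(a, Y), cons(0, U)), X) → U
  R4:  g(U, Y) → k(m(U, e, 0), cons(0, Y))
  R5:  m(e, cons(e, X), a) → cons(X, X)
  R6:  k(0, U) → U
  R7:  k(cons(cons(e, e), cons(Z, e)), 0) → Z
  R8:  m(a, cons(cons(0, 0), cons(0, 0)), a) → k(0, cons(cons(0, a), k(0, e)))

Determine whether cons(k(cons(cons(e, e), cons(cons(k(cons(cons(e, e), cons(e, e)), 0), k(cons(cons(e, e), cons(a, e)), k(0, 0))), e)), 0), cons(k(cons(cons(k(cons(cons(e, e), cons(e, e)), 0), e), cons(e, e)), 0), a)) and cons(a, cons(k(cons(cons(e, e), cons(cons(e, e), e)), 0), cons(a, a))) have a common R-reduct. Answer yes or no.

Reduce t₁ = cons(k(cons(cons(e, e), cons(cons(k(cons(cons(e, e), cons(e, e)), 0), k(cons(cons(e, e), cons(a, e)), k(0, 0))), e)), 0), cons(k(cons(cons(k(cons(cons(e, e), cons(e, e)), 0), e), cons(e, e)), 0), a)):
1. cons(k(cons(cons(e, e), cons(cons(k(cons(cons(e, e), cons(e, e)), 0), k(cons(cons(e, e), cons(a, e)), k(0, 0))), e)), 0), cons(k(cons(cons(k(cons(cons(e, e), cons(e, e)), 0), e), cons(e, e)), 0), a))  →  cons(cons(k(cons(cons(e, e), cons(e, e)), 0), k(cons(cons(e, e), cons(a, e)), k(0, 0))), cons(k(cons(cons(k(cons(cons(e, e), cons(e, e)), 0), e), cons(e, e)), 0), a))   [R7 at 1]
2. cons(cons(k(cons(cons(e, e), cons(e, e)), 0), k(cons(cons(e, e), cons(a, e)), k(0, 0))), cons(k(cons(cons(k(cons(cons(e, e), cons(e, e)), 0), e), cons(e, e)), 0), a))  →  cons(cons(e, k(cons(cons(e, e), cons(a, e)), k(0, 0))), cons(k(cons(cons(k(cons(cons(e, e), cons(e, e)), 0), e), cons(e, e)), 0), a))   [R7 at 1.1]
3. cons(cons(e, k(cons(cons(e, e), cons(a, e)), k(0, 0))), cons(k(cons(cons(k(cons(cons(e, e), cons(e, e)), 0), e), cons(e, e)), 0), a))  →  cons(cons(e, k(cons(cons(e, e), cons(a, e)), 0)), cons(k(cons(cons(k(cons(cons(e, e), cons(e, e)), 0), e), cons(e, e)), 0), a))   [R6 at 1.2.2]
4. cons(cons(e, k(cons(cons(e, e), cons(a, e)), 0)), cons(k(cons(cons(k(cons(cons(e, e), cons(e, e)), 0), e), cons(e, e)), 0), a))  →  cons(cons(e, a), cons(k(cons(cons(k(cons(cons(e, e), cons(e, e)), 0), e), cons(e, e)), 0), a))   [R7 at 1.2]
5. cons(cons(e, a), cons(k(cons(cons(k(cons(cons(e, e), cons(e, e)), 0), e), cons(e, e)), 0), a))  →  cons(cons(e, a), cons(k(cons(cons(e, e), cons(e, e)), 0), a))   [R7 at 2.1.1.1.1]
6. cons(cons(e, a), cons(k(cons(cons(e, e), cons(e, e)), 0), a))  →  cons(cons(e, a), cons(e, a))   [R7 at 2.1]

Reduce t₂ = cons(a, cons(k(cons(cons(e, e), cons(cons(e, e), e)), 0), cons(a, a))):
1. cons(a, cons(k(cons(cons(e, e), cons(cons(e, e), e)), 0), cons(a, a)))  →  cons(a, cons(cons(e, e), cons(a, a)))   [R7 at 2.1]

no — NF(t₁) = cons(cons(e, a), cons(e, a)), NF(t₂) = cons(a, cons(cons(e, e), cons(a, a)))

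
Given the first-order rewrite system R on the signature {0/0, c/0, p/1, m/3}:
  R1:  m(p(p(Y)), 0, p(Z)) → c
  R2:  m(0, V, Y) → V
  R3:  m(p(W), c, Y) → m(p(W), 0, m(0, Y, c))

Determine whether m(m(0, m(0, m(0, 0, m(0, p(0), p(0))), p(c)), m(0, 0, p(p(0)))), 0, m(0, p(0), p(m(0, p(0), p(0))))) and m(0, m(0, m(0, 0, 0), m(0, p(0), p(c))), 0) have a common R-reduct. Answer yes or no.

Reduce t₁ = m(m(0, m(0, m(0, 0, m(0, p(0), p(0))), p(c)), m(0, 0, p(p(0)))), 0, m(0, p(0), p(m(0, p(0), p(0))))):
1. m(m(0, m(0, m(0, 0, m(0, p(0), p(0))), p(c)), m(0, 0, p(p(0)))), 0, m(0, p(0), p(m(0, p(0), p(0)))))  →  m(m(0, m(0, 0, m(0, p(0), p(0))), p(c)), 0, m(0, p(0), p(m(0, p(0), p(0)))))   [R2 at 1]
2. m(m(0, m(0, 0, m(0, p(0), p(0))), p(c)), 0, m(0, p(0), p(m(0, p(0), p(0)))))  →  m(m(0, 0, m(0, p(0), p(0))), 0, m(0, p(0), p(m(0, p(0), p(0)))))   [R2 at 1]
3. m(m(0, 0, m(0, p(0), p(0))), 0, m(0, p(0), p(m(0, p(0), p(0)))))  →  m(0, 0, m(0, p(0), p(m(0, p(0), p(0)))))   [R2 at 1]
4. m(0, 0, m(0, p(0), p(m(0, p(0), p(0)))))  →  0   [R2 at ε]

Reduce t₂ = m(0, m(0, m(0, 0, 0), m(0, p(0), p(c))), 0):
1. m(0, m(0, m(0, 0, 0), m(0, p(0), p(c))), 0)  →  m(0, m(0, 0, 0), m(0, p(0), p(c)))   [R2 at ε]
2. m(0, m(0, 0, 0), m(0, p(0), p(c)))  →  m(0, 0, 0)   [R2 at ε]
3. m(0, 0, 0)  →  0   [R2 at ε]

yes — NF(t₁) = 0, NF(t₂) = 0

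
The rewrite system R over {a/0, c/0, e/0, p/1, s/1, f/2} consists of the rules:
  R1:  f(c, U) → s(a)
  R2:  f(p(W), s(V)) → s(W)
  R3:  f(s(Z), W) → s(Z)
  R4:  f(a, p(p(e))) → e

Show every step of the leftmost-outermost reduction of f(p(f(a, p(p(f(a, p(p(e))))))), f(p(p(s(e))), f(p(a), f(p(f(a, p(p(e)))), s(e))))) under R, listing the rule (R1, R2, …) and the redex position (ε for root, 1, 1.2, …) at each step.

s(e)

1. f(p(f(a, p(p(f(a, p(p(e))))))), f(p(p(s(e))), f(p(a), f(p(f(a, p(p(e)))), s(e)))))  →  f(p(f(a, p(p(e)))), f(p(p(s(e))), f(p(a), f(p(f(a, p(p(e)))), s(e)))))   [R4 at 1.1.2.1.1]
2. f(p(f(a, p(p(e)))), f(p(p(s(e))), f(p(a), f(p(f(a, p(p(e)))), s(e)))))  →  f(p(e), f(p(p(s(e))), f(p(a), f(p(f(a, p(p(e)))), s(e)))))   [R4 at 1.1]
3. f(p(e), f(p(p(s(e))), f(p(a), f(p(f(a, p(p(e)))), s(e)))))  →  f(p(e), f(p(p(s(e))), f(p(a), s(f(a, p(p(e)))))))   [R2 at 2.2.2]
4. f(p(e), f(p(p(s(e))), f(p(a), s(f(a, p(p(e)))))))  →  f(p(e), f(p(p(s(e))), s(a)))   [R2 at 2.2]
5. f(p(e), f(p(p(s(e))), s(a)))  →  f(p(e), s(p(s(e))))   [R2 at 2]
6. f(p(e), s(p(s(e))))  →  s(e)   [R2 at ε]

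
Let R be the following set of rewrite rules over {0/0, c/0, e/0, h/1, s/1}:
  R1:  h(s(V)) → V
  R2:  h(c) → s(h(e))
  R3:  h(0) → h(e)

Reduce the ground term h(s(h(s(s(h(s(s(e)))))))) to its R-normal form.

s(s(e))

1. h(s(h(s(s(h(s(s(e))))))))  →  h(s(s(h(s(s(e))))))   [R1 at ε]
2. h(s(s(h(s(s(e))))))  →  s(h(s(s(e))))   [R1 at ε]
3. s(h(s(s(e))))  →  s(s(e))   [R1 at 1]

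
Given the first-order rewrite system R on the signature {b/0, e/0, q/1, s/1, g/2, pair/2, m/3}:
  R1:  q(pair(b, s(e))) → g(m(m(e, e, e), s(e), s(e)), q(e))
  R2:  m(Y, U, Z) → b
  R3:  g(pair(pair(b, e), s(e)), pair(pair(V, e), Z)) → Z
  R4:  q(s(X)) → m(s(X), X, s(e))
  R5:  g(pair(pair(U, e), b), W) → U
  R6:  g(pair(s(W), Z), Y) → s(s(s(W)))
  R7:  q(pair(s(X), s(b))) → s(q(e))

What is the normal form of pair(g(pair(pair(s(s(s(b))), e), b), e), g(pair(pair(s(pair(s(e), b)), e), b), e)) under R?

pair(s(s(s(b))), s(pair(s(e), b)))

1. pair(g(pair(pair(s(s(s(b))), e), b), e), g(pair(pair(s(pair(s(e), b)), e), b), e))  →  pair(s(s(s(b))), g(pair(pair(s(pair(s(e), b)), e), b), e))   [R5 at 1]
2. pair(s(s(s(b))), g(pair(pair(s(pair(s(e), b)), e), b), e))  →  pair(s(s(s(b))), s(pair(s(e), b)))   [R5 at 2]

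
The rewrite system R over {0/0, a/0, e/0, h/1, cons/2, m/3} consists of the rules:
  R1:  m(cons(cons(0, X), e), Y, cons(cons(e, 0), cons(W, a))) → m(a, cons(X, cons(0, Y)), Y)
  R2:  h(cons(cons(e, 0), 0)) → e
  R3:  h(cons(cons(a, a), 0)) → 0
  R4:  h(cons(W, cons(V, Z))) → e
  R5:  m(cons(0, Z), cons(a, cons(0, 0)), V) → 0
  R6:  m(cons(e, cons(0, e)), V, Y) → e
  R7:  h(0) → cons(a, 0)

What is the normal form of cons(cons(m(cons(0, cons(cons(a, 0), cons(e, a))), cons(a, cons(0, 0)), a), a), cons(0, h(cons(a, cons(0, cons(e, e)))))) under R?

cons(cons(0, a), cons(0, e))

1. cons(cons(m(cons(0, cons(cons(a, 0), cons(e, a))), cons(a, cons(0, 0)), a), a), cons(0, h(cons(a, cons(0, cons(e, e))))))  →  cons(cons(0, a), cons(0, h(cons(a, cons(0, cons(e, e))))))   [R5 at 1.1]
2. cons(cons(0, a), cons(0, h(cons(a, cons(0, cons(e, e))))))  →  cons(cons(0, a), cons(0, e))   [R4 at 2.2]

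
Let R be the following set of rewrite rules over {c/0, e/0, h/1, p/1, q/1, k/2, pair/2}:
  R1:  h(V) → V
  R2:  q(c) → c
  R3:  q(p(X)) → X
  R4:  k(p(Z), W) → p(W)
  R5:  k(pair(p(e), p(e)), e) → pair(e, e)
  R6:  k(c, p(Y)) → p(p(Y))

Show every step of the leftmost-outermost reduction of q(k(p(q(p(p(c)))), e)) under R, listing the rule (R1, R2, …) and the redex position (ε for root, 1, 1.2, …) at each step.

1. q(k(p(q(p(p(c)))), e))  →  q(p(e))   [R4 at 1]
2. q(p(e))  →  e   [R3 at ε]

e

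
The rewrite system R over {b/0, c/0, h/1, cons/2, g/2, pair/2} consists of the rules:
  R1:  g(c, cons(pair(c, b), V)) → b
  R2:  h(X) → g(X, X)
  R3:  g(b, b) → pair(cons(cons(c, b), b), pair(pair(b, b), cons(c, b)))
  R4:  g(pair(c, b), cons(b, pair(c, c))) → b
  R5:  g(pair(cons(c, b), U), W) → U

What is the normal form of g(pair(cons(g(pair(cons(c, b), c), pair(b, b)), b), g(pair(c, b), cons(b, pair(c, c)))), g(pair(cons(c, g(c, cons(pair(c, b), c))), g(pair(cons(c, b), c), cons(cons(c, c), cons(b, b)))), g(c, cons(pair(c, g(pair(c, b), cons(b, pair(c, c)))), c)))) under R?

b

1. g(pair(cons(g(pair(cons(c, b), c), pair(b, b)), b), g(pair(c, b), cons(b, pair(c, c)))), g(pair(cons(c, g(c, cons(pair(c, b), c))), g(pair(cons(c, b), c), cons(cons(c, c), cons(b, b)))), g(c, cons(pair(c, g(pair(c, b), cons(b, pair(c, c)))), c))))  →  g(pair(cons(c, b), g(pair(c, b), cons(b, pair(c, c)))), g(pair(cons(c, g(c, cons(pair(c, b), c))), g(pair(cons(c, b), c), cons(cons(c, c), cons(b, b)))), g(c, cons(pair(c, g(pair(c, b), cons(b, pair(c, c)))), c))))   [R5 at 1.1.1]
2. g(pair(cons(c, b), g(pair(c, b), cons(b, pair(c, c)))), g(pair(cons(c, g(c, cons(pair(c, b), c))), g(pair(cons(c, b), c), cons(cons(c, c), cons(b, b)))), g(c, cons(pair(c, g(pair(c, b), cons(b, pair(c, c)))), c))))  →  g(pair(c, b), cons(b, pair(c, c)))   [R5 at ε]
3. g(pair(c, b), cons(b, pair(c, c)))  →  b   [R4 at ε]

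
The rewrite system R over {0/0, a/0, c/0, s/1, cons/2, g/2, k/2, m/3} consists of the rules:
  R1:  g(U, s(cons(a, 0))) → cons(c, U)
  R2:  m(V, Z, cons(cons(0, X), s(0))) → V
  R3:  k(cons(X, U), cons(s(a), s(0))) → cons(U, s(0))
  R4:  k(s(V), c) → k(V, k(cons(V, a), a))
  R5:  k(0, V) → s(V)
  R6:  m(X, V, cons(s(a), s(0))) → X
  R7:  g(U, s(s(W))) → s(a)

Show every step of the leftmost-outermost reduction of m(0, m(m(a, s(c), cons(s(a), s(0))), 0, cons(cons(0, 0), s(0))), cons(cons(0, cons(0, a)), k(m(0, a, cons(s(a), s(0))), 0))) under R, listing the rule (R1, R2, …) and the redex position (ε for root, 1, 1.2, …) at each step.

1. m(0, m(m(a, s(c), cons(s(a), s(0))), 0, cons(cons(0, 0), s(0))), cons(cons(0, cons(0, a)), k(m(0, a, cons(s(a), s(0))), 0)))  →  m(0, m(a, s(c), cons(s(a), s(0))), cons(cons(0, cons(0, a)), k(m(0, a, cons(s(a), s(0))), 0)))   [R2 at 2]
2. m(0, m(a, s(c), cons(s(a), s(0))), cons(cons(0, cons(0, a)), k(m(0, a, cons(s(a), s(0))), 0)))  →  m(0, a, cons(cons(0, cons(0, a)), k(m(0, a, cons(s(a), s(0))), 0)))   [R6 at 2]
3. m(0, a, cons(cons(0, cons(0, a)), k(m(0, a, cons(s(a), s(0))), 0)))  →  m(0, a, cons(cons(0, cons(0, a)), k(0, 0)))   [R6 at 3.2.1]
4. m(0, a, cons(cons(0, cons(0, a)), k(0, 0)))  →  m(0, a, cons(cons(0, cons(0, a)), s(0)))   [R5 at 3.2]
5. m(0, a, cons(cons(0, cons(0, a)), s(0)))  →  0   [R2 at ε]

0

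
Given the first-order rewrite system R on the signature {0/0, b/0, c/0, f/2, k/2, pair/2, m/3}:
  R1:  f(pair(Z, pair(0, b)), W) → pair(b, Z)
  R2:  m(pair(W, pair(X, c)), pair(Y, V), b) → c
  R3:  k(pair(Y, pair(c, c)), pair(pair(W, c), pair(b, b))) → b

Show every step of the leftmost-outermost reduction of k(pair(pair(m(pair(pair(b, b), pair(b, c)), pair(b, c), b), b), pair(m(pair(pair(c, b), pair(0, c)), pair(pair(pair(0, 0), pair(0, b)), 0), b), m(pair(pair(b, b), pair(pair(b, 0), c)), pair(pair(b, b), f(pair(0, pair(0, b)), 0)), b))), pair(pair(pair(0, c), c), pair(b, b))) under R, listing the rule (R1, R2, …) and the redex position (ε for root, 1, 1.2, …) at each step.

1. k(pair(pair(m(pair(pair(b, b), pair(b, c)), pair(b, c), b), b), pair(m(pair(pair(c, b), pair(0, c)), pair(pair(pair(0, 0), pair(0, b)), 0), b), m(pair(pair(b, b), pair(pair(b, 0), c)), pair(pair(b, b), f(pair(0, pair(0, b)), 0)), b))), pair(pair(pair(0, c), c), pair(b, b)))  →  k(pair(pair(c, b), pair(m(pair(pair(c, b), pair(0, c)), pair(pair(pair(0, 0), pair(0, b)), 0), b), m(pair(pair(b, b), pair(pair(b, 0), c)), pair(pair(b, b), f(pair(0, pair(0, b)), 0)), b))), pair(pair(pair(0, c), c), pair(b, b)))   [R2 at 1.1.1]
2. k(pair(pair(c, b), pair(m(pair(pair(c, b), pair(0, c)), pair(pair(pair(0, 0), pair(0, b)), 0), b), m(pair(pair(b, b), pair(pair(b, 0), c)), pair(pair(b, b), f(pair(0, pair(0, b)), 0)), b))), pair(pair(pair(0, c), c), pair(b, b)))  →  k(pair(pair(c, b), pair(c, m(pair(pair(b, b), pair(pair(b, 0), c)), pair(pair(b, b), f(pair(0, pair(0, b)), 0)), b))), pair(pair(pair(0, c), c), pair(b, b)))   [R2 at 1.2.1]
3. k(pair(pair(c, b), pair(c, m(pair(pair(b, b), pair(pair(b, 0), c)), pair(pair(b, b), f(pair(0, pair(0, b)), 0)), b))), pair(pair(pair(0, c), c), pair(b, b)))  →  k(pair(pair(c, b), pair(c, c)), pair(pair(pair(0, c), c), pair(b, b)))   [R2 at 1.2.2]
4. k(pair(pair(c, b), pair(c, c)), pair(pair(pair(0, c), c), pair(b, b)))  →  b   [R3 at ε]

b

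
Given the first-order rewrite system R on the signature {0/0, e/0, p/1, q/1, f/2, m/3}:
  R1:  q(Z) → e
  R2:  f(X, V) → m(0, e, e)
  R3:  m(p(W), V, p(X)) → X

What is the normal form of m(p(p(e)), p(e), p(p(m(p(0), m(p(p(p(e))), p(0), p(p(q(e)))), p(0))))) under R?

p(0)

1. m(p(p(e)), p(e), p(p(m(p(0), m(p(p(p(e))), p(0), p(p(q(e)))), p(0)))))  →  p(m(p(0), m(p(p(p(e))), p(0), p(p(q(e)))), p(0)))   [R3 at ε]
2. p(m(p(0), m(p(p(p(e))), p(0), p(p(q(e)))), p(0)))  →  p(0)   [R3 at 1]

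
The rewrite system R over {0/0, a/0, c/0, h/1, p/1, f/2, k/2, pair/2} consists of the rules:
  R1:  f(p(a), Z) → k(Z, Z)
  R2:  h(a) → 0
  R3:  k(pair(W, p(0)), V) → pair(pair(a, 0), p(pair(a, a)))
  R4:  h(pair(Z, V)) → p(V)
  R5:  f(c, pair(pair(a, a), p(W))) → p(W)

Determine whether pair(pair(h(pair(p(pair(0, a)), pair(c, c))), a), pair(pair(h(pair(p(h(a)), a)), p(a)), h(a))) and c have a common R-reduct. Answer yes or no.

Reduce t₁ = pair(pair(h(pair(p(pair(0, a)), pair(c, c))), a), pair(pair(h(pair(p(h(a)), a)), p(a)), h(a))):
1. pair(pair(h(pair(p(pair(0, a)), pair(c, c))), a), pair(pair(h(pair(p(h(a)), a)), p(a)), h(a)))  →  pair(pair(p(pair(c, c)), a), pair(pair(h(pair(p(h(a)), a)), p(a)), h(a)))   [R4 at 1.1]
2. pair(pair(p(pair(c, c)), a), pair(pair(h(pair(p(h(a)), a)), p(a)), h(a)))  →  pair(pair(p(pair(c, c)), a), pair(pair(p(a), p(a)), h(a)))   [R4 at 2.1.1]
3. pair(pair(p(pair(c, c)), a), pair(pair(p(a), p(a)), h(a)))  →  pair(pair(p(pair(c, c)), a), pair(pair(p(a), p(a)), 0))   [R2 at 2.2]

Reduce t₂ = c:

no — NF(t₁) = pair(pair(p(pair(c, c)), a), pair(pair(p(a), p(a)), 0)), NF(t₂) = c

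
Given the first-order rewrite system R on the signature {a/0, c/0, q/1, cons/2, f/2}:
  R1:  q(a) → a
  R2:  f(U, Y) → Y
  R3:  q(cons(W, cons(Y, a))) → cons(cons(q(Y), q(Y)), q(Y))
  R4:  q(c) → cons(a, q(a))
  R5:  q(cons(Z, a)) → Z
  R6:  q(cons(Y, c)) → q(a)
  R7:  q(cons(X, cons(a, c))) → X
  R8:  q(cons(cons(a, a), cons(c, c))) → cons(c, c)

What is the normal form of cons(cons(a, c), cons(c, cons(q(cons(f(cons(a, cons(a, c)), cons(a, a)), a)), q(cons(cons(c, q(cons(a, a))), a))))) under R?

1. cons(cons(a, c), cons(c, cons(q(cons(f(cons(a, cons(a, c)), cons(a, a)), a)), q(cons(cons(c, q(cons(a, a))), a)))))  →  cons(cons(a, c), cons(c, cons(f(cons(a, cons(a, c)), cons(a, a)), q(cons(cons(c, q(cons(a, a))), a)))))   [R5 at 2.2.1]
2. cons(cons(a, c), cons(c, cons(f(cons(a, cons(a, c)), cons(a, a)), q(cons(cons(c, q(cons(a, a))), a)))))  →  cons(cons(a, c), cons(c, cons(cons(a, a), q(cons(cons(c, q(cons(a, a))), a)))))   [R2 at 2.2.1]
3. cons(cons(a, c), cons(c, cons(cons(a, a), q(cons(cons(c, q(cons(a, a))), a)))))  →  cons(cons(a, c), cons(c, cons(cons(a, a), cons(c, q(cons(a, a))))))   [R5 at 2.2.2]
4. cons(cons(a, c), cons(c, cons(cons(a, a), cons(c, q(cons(a, a))))))  →  cons(cons(a, c), cons(c, cons(cons(a, a), cons(c, a))))   [R5 at 2.2.2.2]

cons(cons(a, c), cons(c, cons(cons(a, a), cons(c, a))))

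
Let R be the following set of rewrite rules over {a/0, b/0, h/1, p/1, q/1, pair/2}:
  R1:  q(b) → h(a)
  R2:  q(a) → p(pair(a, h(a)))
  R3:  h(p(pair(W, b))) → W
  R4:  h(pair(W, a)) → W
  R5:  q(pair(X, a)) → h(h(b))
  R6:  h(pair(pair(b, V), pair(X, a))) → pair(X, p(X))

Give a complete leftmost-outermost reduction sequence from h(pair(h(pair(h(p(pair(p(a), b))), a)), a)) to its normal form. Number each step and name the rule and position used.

p(a)

1. h(pair(h(pair(h(p(pair(p(a), b))), a)), a))  →  h(pair(h(p(pair(p(a), b))), a))   [R4 at ε]
2. h(pair(h(p(pair(p(a), b))), a))  →  h(p(pair(p(a), b)))   [R4 at ε]
3. h(p(pair(p(a), b)))  →  p(a)   [R3 at ε]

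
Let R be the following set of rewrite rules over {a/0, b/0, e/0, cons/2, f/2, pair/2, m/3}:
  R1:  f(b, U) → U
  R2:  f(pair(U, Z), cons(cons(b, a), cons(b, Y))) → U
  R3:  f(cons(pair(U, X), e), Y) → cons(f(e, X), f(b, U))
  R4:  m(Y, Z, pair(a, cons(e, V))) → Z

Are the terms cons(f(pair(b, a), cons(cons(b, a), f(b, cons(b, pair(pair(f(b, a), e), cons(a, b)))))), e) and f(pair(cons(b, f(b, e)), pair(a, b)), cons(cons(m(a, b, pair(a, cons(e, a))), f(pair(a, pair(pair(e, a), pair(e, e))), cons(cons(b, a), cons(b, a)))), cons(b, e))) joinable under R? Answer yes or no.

Reduce t₁ = cons(f(pair(b, a), cons(cons(b, a), f(b, cons(b, pair(pair(f(b, a), e), cons(a, b)))))), e):
1. cons(f(pair(b, a), cons(cons(b, a), f(b, cons(b, pair(pair(f(b, a), e), cons(a, b)))))), e)  →  cons(f(pair(b, a), cons(cons(b, a), cons(b, pair(pair(f(b, a), e), cons(a, b))))), e)   [R1 at 1.2.2]
2. cons(f(pair(b, a), cons(cons(b, a), cons(b, pair(pair(f(b, a), e), cons(a, b))))), e)  →  cons(b, e)   [R2 at 1]

Reduce t₂ = f(pair(cons(b, f(b, e)), pair(a, b)), cons(cons(m(a, b, pair(a, cons(e, a))), f(pair(a, pair(pair(e, a), pair(e, e))), cons(cons(b, a), cons(b, a)))), cons(b, e))):
1. f(pair(cons(b, f(b, e)), pair(a, b)), cons(cons(m(a, b, pair(a, cons(e, a))), f(pair(a, pair(pair(e, a), pair(e, e))), cons(cons(b, a), cons(b, a)))), cons(b, e)))  →  f(pair(cons(b, e), pair(a, b)), cons(cons(m(a, b, pair(a, cons(e, a))), f(pair(a, pair(pair(e, a), pair(e, e))), cons(cons(b, a), cons(b, a)))), cons(b, e)))   [R1 at 1.1.2]
2. f(pair(cons(b, e), pair(a, b)), cons(cons(m(a, b, pair(a, cons(e, a))), f(pair(a, pair(pair(e, a), pair(e, e))), cons(cons(b, a), cons(b, a)))), cons(b, e)))  →  f(pair(cons(b, e), pair(a, b)), cons(cons(b, f(pair(a, pair(pair(e, a), pair(e, e))), cons(cons(b, a), cons(b, a)))), cons(b, e)))   [R4 at 2.1.1]
3. f(pair(cons(b, e), pair(a, b)), cons(cons(b, f(pair(a, pair(pair(e, a), pair(e, e))), cons(cons(b, a), cons(b, a)))), cons(b, e)))  →  f(pair(cons(b, e), pair(a, b)), cons(cons(b, a), cons(b, e)))   [R2 at 2.1.2]
4. f(pair(cons(b, e), pair(a, b)), cons(cons(b, a), cons(b, e)))  →  cons(b, e)   [R2 at ε]

yes — NF(t₁) = cons(b, e), NF(t₂) = cons(b, e)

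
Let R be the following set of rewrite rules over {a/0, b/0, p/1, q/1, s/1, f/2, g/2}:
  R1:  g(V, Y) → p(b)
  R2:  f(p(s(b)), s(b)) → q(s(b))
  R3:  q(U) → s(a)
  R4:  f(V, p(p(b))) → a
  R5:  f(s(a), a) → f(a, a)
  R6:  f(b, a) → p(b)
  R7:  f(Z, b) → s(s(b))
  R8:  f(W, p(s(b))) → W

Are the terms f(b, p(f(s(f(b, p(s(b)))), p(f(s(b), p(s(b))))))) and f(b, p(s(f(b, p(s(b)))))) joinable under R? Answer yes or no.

yes — NF(t₁) = b, NF(t₂) = b

Reduce t₁ = f(b, p(f(s(f(b, p(s(b)))), p(f(s(b), p(s(b))))))):
1. f(b, p(f(s(f(b, p(s(b)))), p(f(s(b), p(s(b)))))))  →  f(b, p(f(s(b), p(f(s(b), p(s(b)))))))   [R8 at 2.1.1.1]
2. f(b, p(f(s(b), p(f(s(b), p(s(b)))))))  →  f(b, p(f(s(b), p(s(b)))))   [R8 at 2.1.2.1]
3. f(b, p(f(s(b), p(s(b)))))  →  f(b, p(s(b)))   [R8 at 2.1]
4. f(b, p(s(b)))  →  b   [R8 at ε]

Reduce t₂ = f(b, p(s(f(b, p(s(b)))))):
1. f(b, p(s(f(b, p(s(b))))))  →  f(b, p(s(b)))   [R8 at 2.1.1]
2. f(b, p(s(b)))  →  b   [R8 at ε]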